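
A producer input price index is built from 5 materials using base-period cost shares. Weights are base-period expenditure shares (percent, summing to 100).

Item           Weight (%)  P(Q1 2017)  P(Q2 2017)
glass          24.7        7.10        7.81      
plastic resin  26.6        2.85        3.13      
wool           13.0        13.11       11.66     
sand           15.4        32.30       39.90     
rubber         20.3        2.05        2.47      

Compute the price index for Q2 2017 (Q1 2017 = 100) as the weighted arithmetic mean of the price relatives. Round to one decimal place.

glass: 24.7 × (7.81/7.10) = 24.7 × 1.100000 = 27.1700
plastic resin: 26.6 × (3.13/2.85) = 26.6 × 1.098246 = 29.2133
wool: 13.0 × (11.66/13.11) = 13.0 × 0.889397 = 11.5622
sand: 15.4 × (39.90/32.30) = 15.4 × 1.235294 = 19.0235
rubber: 20.3 × (2.47/2.05) = 20.3 × 1.204878 = 24.4590
Index = Σ wᵢ·(p₁ᵢ/p₀ᵢ) = 27.1700 + 29.2133 + 11.5622 + 19.0235 + 24.4590 = 111.4281

111.4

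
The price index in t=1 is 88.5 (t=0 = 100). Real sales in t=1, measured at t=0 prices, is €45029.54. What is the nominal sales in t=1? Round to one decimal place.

Nominal = Real × (Index/100) = 45029.54 × (88.5/100)
        = 45029.54 × 0.885 = 39851.1429

39851.1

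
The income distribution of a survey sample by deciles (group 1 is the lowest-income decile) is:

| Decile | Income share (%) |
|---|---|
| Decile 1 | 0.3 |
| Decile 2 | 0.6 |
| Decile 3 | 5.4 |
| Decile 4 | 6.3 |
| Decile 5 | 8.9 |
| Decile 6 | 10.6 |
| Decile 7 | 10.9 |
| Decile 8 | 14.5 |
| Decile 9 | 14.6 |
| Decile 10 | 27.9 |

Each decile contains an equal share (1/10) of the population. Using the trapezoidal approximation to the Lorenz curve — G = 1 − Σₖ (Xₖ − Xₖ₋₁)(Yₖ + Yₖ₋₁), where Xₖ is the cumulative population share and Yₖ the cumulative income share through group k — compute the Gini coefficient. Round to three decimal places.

0.407

Cumulative income shares Yₖ: 0.0030, 0.0090, 0.0630, 0.1260, 0.2150, 0.3210, 0.4300, 0.5750, 0.7210, 1.0000
Σ (Xₖ−Xₖ₋₁)(Yₖ+Yₖ₋₁) = (1/10)(0.0030+0.0000) + (1/10)(0.0090+0.0030) + (1/10)(0.0630+0.0090) + (1/10)(0.1260+0.0630) + (1/10)(0.2150+0.1260) + (1/10)(0.3210+0.2150) + (1/10)(0.4300+0.3210) + (1/10)(0.5750+0.4300) + (1/10)(0.7210+0.5750) + (1/10)(1.0000+0.7210)
  = 0.0003 + 0.0012 + 0.0072 + 0.0189 + 0.0341 + 0.0536 + 0.0751 + 0.1005 + 0.1296 + 0.1721 = 0.5926
G = 1 − 0.5926 = 0.4074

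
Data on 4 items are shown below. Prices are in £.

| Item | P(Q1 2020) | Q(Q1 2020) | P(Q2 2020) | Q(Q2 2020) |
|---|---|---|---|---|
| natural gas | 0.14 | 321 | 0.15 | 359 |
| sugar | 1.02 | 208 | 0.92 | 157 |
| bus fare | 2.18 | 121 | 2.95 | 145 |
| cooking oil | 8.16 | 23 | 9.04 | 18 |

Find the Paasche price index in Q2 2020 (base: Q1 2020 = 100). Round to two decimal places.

Paasche price index uses current-period quantities as weights.
ΣP(Q2 2020)·Q(Q2 2020) = 0.15×359 + 0.92×157 + 2.95×145 + 9.04×18 = 53.85 + 144.44 + 427.75 + 162.72 = 788.76
ΣP(Q1 2020)·Q(Q2 2020) = 0.14×359 + 1.02×157 + 2.18×145 + 8.16×18 = 50.26 + 160.14 + 316.1 + 146.88 = 673.38
Index = 788.76 / 673.38 × 100 = 117.1345

117.13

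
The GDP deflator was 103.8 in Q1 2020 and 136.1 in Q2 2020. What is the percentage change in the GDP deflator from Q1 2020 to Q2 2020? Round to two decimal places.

31.12%

Change = (136.1 − 103.8) / 103.8 × 100
       = 32.3 / 103.8 × 100 = 31.1175%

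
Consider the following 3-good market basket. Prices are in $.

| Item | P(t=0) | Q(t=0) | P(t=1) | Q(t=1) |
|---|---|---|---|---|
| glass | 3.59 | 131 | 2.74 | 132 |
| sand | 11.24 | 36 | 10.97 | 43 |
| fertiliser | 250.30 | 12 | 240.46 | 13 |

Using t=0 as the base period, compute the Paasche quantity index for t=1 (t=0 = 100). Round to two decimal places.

Paasche quantity index uses current-period prices as weights.
ΣP(t=1)·Q(t=1) = 2.74×132 + 10.97×43 + 240.46×13 = 361.68 + 471.71 + 3125.98 = 3959.37
ΣP(t=1)·Q(t=0) = 2.74×131 + 10.97×36 + 240.46×12 = 358.94 + 394.92 + 2885.52 = 3639.38
Index = 3959.37 / 3639.38 × 100 = 108.7924

108.79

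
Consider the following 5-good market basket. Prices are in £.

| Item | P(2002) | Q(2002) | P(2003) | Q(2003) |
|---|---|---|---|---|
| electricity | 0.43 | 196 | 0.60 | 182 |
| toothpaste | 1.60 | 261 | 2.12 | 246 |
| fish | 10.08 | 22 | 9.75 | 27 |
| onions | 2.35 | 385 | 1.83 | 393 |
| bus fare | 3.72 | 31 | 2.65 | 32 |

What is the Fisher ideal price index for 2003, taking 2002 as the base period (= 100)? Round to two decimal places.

95.47

Laspeyres component (base-period weights):
ΣP(2003)Q(2002) = 0.60×196 + 2.12×261 + 9.75×22 + 1.83×385 + 2.65×31 = 117.6 + 553.32 + 214.5 + 704.55 + 82.15 = 1672.12
ΣP(2002)Q(2002) = 0.43×196 + 1.60×261 + 10.08×22 + 2.35×385 + 3.72×31 = 84.28 + 417.6 + 221.76 + 904.75 + 115.32 = 1743.71
L = 1672.12 / 1743.71 × 100 = 95.8944
Paasche component (current-period weights):
ΣP(2003)Q(2003) = 0.60×182 + 2.12×246 + 9.75×27 + 1.83×393 + 2.65×32 = 109.2 + 521.52 + 263.25 + 719.19 + 84.8 = 1697.96
ΣP(2002)Q(2003) = 0.43×182 + 1.60×246 + 10.08×27 + 2.35×393 + 3.72×32 = 78.26 + 393.6 + 272.16 + 923.55 + 119.04 = 1786.61
P = 1697.96 / 1786.61 × 100 = 95.0381
Fisher = √(L × P) = √(95.8944 × 95.0381) = 95.4653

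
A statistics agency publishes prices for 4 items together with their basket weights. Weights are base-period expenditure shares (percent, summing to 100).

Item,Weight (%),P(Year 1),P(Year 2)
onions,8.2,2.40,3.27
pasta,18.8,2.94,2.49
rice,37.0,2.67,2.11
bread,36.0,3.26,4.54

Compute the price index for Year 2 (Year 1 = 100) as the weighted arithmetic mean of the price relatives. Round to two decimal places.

onions: 8.2 × (3.27/2.40) = 8.2 × 1.362500 = 11.1725
pasta: 18.8 × (2.49/2.94) = 18.8 × 0.846939 = 15.9224
rice: 37.0 × (2.11/2.67) = 37.0 × 0.790262 = 29.2397
bread: 36.0 × (4.54/3.26) = 36.0 × 1.392638 = 50.1350
Index = Σ wᵢ·(p₁ᵢ/p₀ᵢ) = 11.1725 + 15.9224 + 29.2397 + 50.1350 = 106.4696

106.47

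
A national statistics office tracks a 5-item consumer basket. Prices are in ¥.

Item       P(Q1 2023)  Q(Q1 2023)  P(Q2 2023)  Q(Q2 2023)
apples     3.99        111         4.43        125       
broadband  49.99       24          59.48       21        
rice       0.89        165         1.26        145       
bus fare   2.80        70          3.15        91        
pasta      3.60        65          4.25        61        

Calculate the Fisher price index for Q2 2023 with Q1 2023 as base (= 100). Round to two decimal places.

117.93

Laspeyres component (base-period weights):
ΣP(Q2 2023)Q(Q1 2023) = 4.43×111 + 59.48×24 + 1.26×165 + 3.15×70 + 4.25×65 = 491.73 + 1427.52 + 207.9 + 220.5 + 276.25 = 2623.9
ΣP(Q1 2023)Q(Q1 2023) = 3.99×111 + 49.99×24 + 0.89×165 + 2.80×70 + 3.60×65 = 442.89 + 1199.76 + 146.85 + 196 + 234 = 2219.5
L = 2623.9 / 2219.5 × 100 = 118.2203
Paasche component (current-period weights):
ΣP(Q2 2023)Q(Q2 2023) = 4.43×125 + 59.48×21 + 1.26×145 + 3.15×91 + 4.25×61 = 553.75 + 1249.08 + 182.7 + 286.65 + 259.25 = 2531.43
ΣP(Q1 2023)Q(Q2 2023) = 3.99×125 + 49.99×21 + 0.89×145 + 2.80×91 + 3.60×61 = 498.75 + 1049.79 + 129.05 + 254.8 + 219.6 = 2151.99
P = 2531.43 / 2151.99 × 100 = 117.6321
Fisher = √(L × P) = √(118.2203 × 117.6321) = 117.9258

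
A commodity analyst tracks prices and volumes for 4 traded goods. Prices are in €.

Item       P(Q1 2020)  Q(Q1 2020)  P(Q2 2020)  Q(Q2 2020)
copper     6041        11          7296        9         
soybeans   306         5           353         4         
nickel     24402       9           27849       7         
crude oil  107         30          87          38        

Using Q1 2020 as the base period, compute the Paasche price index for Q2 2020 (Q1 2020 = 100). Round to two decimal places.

Paasche price index uses current-period quantities as weights.
ΣP(Q2 2020)·Q(Q2 2020) = 7296×9 + 353×4 + 27849×7 + 87×38 = 65664 + 1412 + 194943 + 3306 = 265325
ΣP(Q1 2020)·Q(Q2 2020) = 6041×9 + 306×4 + 24402×7 + 107×38 = 54369 + 1224 + 170814 + 4066 = 230473
Index = 265325 / 230473 × 100 = 115.1219

115.12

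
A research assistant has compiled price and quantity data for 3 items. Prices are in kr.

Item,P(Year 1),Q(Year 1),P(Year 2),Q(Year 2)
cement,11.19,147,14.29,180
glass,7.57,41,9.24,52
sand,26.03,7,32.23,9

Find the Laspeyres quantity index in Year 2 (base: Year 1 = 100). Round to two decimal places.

123.61

Laspeyres quantity index uses base-period prices as weights.
ΣP(Year 1)·Q(Year 2) = 11.19×180 + 7.57×52 + 26.03×9 = 2014.2 + 393.64 + 234.27 = 2642.11
ΣP(Year 1)·Q(Year 1) = 11.19×147 + 7.57×41 + 26.03×7 = 1644.93 + 310.37 + 182.21 = 2137.51
Index = 2642.11 / 2137.51 × 100 = 123.6069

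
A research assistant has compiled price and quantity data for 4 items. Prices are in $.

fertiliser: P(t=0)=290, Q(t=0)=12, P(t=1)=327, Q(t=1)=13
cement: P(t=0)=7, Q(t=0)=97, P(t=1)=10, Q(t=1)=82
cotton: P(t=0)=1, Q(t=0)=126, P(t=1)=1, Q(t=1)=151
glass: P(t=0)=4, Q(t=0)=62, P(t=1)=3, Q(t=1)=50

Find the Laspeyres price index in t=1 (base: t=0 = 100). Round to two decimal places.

Laspeyres price index uses base-period quantities as weights.
ΣP(t=1)·Q(t=0) = 327×12 + 10×97 + 1×126 + 3×62 = 3924 + 970 + 126 + 186 = 5206
ΣP(t=0)·Q(t=0) = 290×12 + 7×97 + 1×126 + 4×62 = 3480 + 679 + 126 + 248 = 4533
Index = 5206 / 4533 × 100 = 114.8467

114.85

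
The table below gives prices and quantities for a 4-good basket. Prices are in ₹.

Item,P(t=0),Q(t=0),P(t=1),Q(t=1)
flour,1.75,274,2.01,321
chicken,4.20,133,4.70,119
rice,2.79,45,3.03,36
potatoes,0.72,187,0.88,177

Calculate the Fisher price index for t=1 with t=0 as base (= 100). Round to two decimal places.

113.85

Laspeyres component (base-period weights):
ΣP(t=1)Q(t=0) = 2.01×274 + 4.70×133 + 3.03×45 + 0.88×187 = 550.74 + 625.1 + 136.35 + 164.56 = 1476.75
ΣP(t=0)Q(t=0) = 1.75×274 + 4.20×133 + 2.79×45 + 0.72×187 = 479.5 + 558.6 + 125.55 + 134.64 = 1298.29
L = 1476.75 / 1298.29 × 100 = 113.7458
Paasche component (current-period weights):
ΣP(t=1)Q(t=1) = 2.01×321 + 4.70×119 + 3.03×36 + 0.88×177 = 645.21 + 559.3 + 109.08 + 155.76 = 1469.35
ΣP(t=0)Q(t=1) = 1.75×321 + 4.20×119 + 2.79×36 + 0.72×177 = 561.75 + 499.8 + 100.44 + 127.44 = 1289.43
P = 1469.35 / 1289.43 × 100 = 113.9535
Fisher = √(L × P) = √(113.7458 × 113.9535) = 113.8496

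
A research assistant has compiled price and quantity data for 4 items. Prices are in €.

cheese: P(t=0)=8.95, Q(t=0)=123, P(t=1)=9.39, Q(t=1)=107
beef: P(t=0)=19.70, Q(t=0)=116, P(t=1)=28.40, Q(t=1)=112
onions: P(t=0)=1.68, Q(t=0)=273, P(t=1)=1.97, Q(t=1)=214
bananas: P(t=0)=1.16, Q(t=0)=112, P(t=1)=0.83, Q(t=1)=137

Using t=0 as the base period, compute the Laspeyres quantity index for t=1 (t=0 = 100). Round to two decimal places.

92.65

Laspeyres quantity index uses base-period prices as weights.
ΣP(t=0)·Q(t=1) = 8.95×107 + 19.70×112 + 1.68×214 + 1.16×137 = 957.65 + 2206.4 + 359.52 + 158.92 = 3682.49
ΣP(t=0)·Q(t=0) = 8.95×123 + 19.70×116 + 1.68×273 + 1.16×112 = 1100.85 + 2285.2 + 458.64 + 129.92 = 3974.61
Index = 3682.49 / 3974.61 × 100 = 92.6503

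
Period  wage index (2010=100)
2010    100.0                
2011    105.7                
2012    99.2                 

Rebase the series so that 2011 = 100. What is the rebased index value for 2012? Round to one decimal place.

Rebased(2012) = 99.2 / 105.7 × 100 = 93.8505

93.9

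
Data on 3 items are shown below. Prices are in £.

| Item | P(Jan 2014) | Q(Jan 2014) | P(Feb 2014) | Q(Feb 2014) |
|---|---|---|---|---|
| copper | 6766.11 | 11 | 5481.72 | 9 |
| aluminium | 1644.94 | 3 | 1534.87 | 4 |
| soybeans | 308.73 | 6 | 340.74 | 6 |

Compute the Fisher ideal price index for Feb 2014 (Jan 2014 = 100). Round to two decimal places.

Laspeyres component (base-period weights):
ΣP(Feb 2014)Q(Jan 2014) = 5481.72×11 + 1534.87×3 + 340.74×6 = 60298.92 + 4604.61 + 2044.44 = 66947.97
ΣP(Jan 2014)Q(Jan 2014) = 6766.11×11 + 1644.94×3 + 308.73×6 = 74427.21 + 4934.82 + 1852.38 = 81214.41
L = 66947.97 / 81214.41 × 100 = 82.4336
Paasche component (current-period weights):
ΣP(Feb 2014)Q(Feb 2014) = 5481.72×9 + 1534.87×4 + 340.74×6 = 49335.48 + 6139.48 + 2044.44 = 57519.4
ΣP(Jan 2014)Q(Feb 2014) = 6766.11×9 + 1644.94×4 + 308.73×6 = 60894.99 + 6579.76 + 1852.38 = 69327.13
P = 57519.4 / 69327.13 × 100 = 82.9681
Fisher = √(L × P) = √(82.4336 × 82.9681) = 82.7004

82.70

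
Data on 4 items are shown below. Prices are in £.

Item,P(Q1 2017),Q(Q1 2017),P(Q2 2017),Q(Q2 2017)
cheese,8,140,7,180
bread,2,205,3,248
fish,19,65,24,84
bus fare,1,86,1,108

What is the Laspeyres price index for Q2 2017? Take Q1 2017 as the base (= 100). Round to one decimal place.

Laspeyres price index uses base-period quantities as weights.
ΣP(Q2 2017)·Q(Q1 2017) = 7×140 + 3×205 + 24×65 + 1×86 = 980 + 615 + 1560 + 86 = 3241
ΣP(Q1 2017)·Q(Q1 2017) = 8×140 + 2×205 + 19×65 + 1×86 = 1120 + 410 + 1235 + 86 = 2851
Index = 3241 / 2851 × 100 = 113.6794

113.7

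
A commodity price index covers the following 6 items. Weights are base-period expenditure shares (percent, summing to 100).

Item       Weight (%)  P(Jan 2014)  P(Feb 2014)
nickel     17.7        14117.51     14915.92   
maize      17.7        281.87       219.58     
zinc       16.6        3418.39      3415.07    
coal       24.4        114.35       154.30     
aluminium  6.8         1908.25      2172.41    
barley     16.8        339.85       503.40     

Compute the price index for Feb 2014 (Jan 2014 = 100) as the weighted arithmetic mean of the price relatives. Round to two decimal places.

nickel: 17.7 × (14915.92/14117.51) = 17.7 × 1.056555 = 18.7010
maize: 17.7 × (219.58/281.87) = 17.7 × 0.779012 = 13.7885
zinc: 16.6 × (3415.07/3418.39) = 16.6 × 0.999029 = 16.5839
coal: 24.4 × (154.30/114.35) = 24.4 × 1.349366 = 32.9245
aluminium: 6.8 × (2172.41/1908.25) = 6.8 × 1.138430 = 7.7413
barley: 16.8 × (503.40/339.85) = 16.8 × 1.481242 = 24.8849
Index = Σ wᵢ·(p₁ᵢ/p₀ᵢ) = 18.7010 + 13.7885 + 16.5839 + 32.9245 + 7.7413 + 24.8849 = 114.6241

114.62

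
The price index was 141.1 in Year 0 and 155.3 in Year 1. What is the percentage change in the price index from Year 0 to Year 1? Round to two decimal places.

10.06%

Change = (155.3 − 141.1) / 141.1 × 100
       = 14.2 / 141.1 × 100 = 10.0638%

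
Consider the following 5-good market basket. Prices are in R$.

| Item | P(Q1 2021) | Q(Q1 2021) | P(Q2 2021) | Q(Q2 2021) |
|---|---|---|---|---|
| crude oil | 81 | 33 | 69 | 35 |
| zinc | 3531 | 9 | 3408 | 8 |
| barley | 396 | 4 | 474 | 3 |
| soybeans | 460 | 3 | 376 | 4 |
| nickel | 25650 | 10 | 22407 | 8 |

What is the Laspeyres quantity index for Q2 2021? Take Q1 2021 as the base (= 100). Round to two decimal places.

Laspeyres quantity index uses base-period prices as weights.
ΣP(Q1 2021)·Q(Q2 2021) = 81×35 + 3531×8 + 396×3 + 460×4 + 25650×8 = 2835 + 28248 + 1188 + 1840 + 205200 = 239311
ΣP(Q1 2021)·Q(Q1 2021) = 81×33 + 3531×9 + 396×4 + 460×3 + 25650×10 = 2673 + 31779 + 1584 + 1380 + 256500 = 293916
Index = 239311 / 293916 × 100 = 81.4216

81.42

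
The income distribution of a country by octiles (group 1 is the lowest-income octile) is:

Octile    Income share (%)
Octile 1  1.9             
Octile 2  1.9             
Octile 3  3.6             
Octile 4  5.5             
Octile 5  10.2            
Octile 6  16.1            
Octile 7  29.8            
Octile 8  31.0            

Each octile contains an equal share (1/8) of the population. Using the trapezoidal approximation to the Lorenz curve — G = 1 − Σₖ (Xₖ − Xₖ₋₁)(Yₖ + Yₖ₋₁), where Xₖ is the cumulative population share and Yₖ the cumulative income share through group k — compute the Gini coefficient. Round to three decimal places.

0.482

Cumulative income shares Yₖ: 0.0190, 0.0380, 0.0740, 0.1290, 0.2310, 0.3920, 0.6900, 1.0000
Σ (Xₖ−Xₖ₋₁)(Yₖ+Yₖ₋₁) = (1/8)(0.0190+0.0000) + (1/8)(0.0380+0.0190) + (1/8)(0.0740+0.0380) + (1/8)(0.1290+0.0740) + (1/8)(0.2310+0.1290) + (1/8)(0.3920+0.2310) + (1/8)(0.6900+0.3920) + (1/8)(1.0000+0.6900)
  = 0.0024 + 0.0071 + 0.0140 + 0.0254 + 0.0450 + 0.0779 + 0.1352 + 0.2112 = 0.5182
G = 1 − 0.5182 = 0.4818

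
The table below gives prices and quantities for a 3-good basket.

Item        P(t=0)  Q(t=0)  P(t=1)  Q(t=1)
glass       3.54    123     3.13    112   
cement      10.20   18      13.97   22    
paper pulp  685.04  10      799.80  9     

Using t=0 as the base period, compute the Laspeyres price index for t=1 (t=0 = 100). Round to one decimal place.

Laspeyres price index uses base-period quantities as weights.
ΣP(t=1)·Q(t=0) = 3.13×123 + 13.97×18 + 799.80×10 = 384.99 + 251.46 + 7998 = 8634.45
ΣP(t=0)·Q(t=0) = 3.54×123 + 10.20×18 + 685.04×10 = 435.42 + 183.6 + 6850.4 = 7469.42
Index = 8634.45 / 7469.42 × 100 = 115.5973

115.6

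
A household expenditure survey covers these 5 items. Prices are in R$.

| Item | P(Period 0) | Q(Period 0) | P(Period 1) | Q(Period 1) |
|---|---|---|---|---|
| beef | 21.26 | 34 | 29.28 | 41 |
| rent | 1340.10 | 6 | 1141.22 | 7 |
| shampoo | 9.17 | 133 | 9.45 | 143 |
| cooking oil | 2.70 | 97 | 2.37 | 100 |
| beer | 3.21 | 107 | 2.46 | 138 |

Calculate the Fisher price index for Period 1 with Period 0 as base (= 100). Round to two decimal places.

Laspeyres component (base-period weights):
ΣP(Period 1)Q(Period 0) = 29.28×34 + 1141.22×6 + 9.45×133 + 2.37×97 + 2.46×107 = 995.52 + 6847.32 + 1256.85 + 229.89 + 263.22 = 9592.8
ΣP(Period 0)Q(Period 0) = 21.26×34 + 1340.10×6 + 9.17×133 + 2.70×97 + 3.21×107 = 722.84 + 8040.6 + 1219.61 + 261.9 + 343.47 = 10588.42
L = 9592.8 / 10588.42 × 100 = 90.5971
Paasche component (current-period weights):
ΣP(Period 1)Q(Period 1) = 29.28×41 + 1141.22×7 + 9.45×143 + 2.37×100 + 2.46×138 = 1200.48 + 7988.54 + 1351.35 + 237 + 339.48 = 11116.85
ΣP(Period 0)Q(Period 1) = 21.26×41 + 1340.10×7 + 9.17×143 + 2.70×100 + 3.21×138 = 871.66 + 9380.7 + 1311.31 + 270 + 442.98 = 12276.65
P = 11116.85 / 12276.65 × 100 = 90.5528
Fisher = √(L × P) = √(90.5971 × 90.5528) = 90.5749

90.57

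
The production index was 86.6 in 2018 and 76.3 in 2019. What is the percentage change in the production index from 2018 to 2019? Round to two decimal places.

-11.89%

Change = (76.3 − 86.6) / 86.6 × 100
       = -10.3 / 86.6 × 100 = -11.8938%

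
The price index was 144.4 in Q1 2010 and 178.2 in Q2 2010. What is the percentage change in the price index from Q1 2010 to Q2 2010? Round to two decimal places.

Change = (178.2 − 144.4) / 144.4 × 100
       = 33.8 / 144.4 × 100 = 23.4072%

23.41%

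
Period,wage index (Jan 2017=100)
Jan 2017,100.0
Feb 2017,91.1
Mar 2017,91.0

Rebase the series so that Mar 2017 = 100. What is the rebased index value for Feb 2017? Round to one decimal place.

100.1

Rebased(Feb 2017) = 91.1 / 91.0 × 100 = 100.1099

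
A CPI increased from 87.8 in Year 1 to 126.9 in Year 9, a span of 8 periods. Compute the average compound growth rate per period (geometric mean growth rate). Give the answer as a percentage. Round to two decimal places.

4.71%

Growth factor = (126.9/87.8)^(1/8) = (1.445330)^(1/8) = 1.047119
Growth rate = 1.047119 − 1 = 0.047119 = 4.7119%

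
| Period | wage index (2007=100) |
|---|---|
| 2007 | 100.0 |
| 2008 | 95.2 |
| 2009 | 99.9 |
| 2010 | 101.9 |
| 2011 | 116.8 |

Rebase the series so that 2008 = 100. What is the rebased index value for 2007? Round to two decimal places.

Rebased(2007) = 100.0 / 95.2 × 100 = 105.0420

105.04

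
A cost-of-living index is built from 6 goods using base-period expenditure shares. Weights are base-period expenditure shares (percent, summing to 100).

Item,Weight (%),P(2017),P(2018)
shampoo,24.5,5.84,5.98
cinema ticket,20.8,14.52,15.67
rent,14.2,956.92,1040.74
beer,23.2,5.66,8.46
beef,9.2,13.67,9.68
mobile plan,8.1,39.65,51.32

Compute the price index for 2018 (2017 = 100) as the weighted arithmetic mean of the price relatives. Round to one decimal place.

shampoo: 24.5 × (5.98/5.84) = 24.5 × 1.023973 = 25.0873
cinema ticket: 20.8 × (15.67/14.52) = 20.8 × 1.079201 = 22.4474
rent: 14.2 × (1040.74/956.92) = 14.2 × 1.087594 = 15.4438
beer: 23.2 × (8.46/5.66) = 23.2 × 1.494700 = 34.6770
beef: 9.2 × (9.68/13.67) = 9.2 × 0.708120 = 6.5147
mobile plan: 8.1 × (51.32/39.65) = 8.1 × 1.294325 = 10.4840
Index = Σ wᵢ·(p₁ᵢ/p₀ᵢ) = 25.0873 + 22.4474 + 15.4438 + 34.6770 + 6.5147 + 10.4840 = 114.6543

114.7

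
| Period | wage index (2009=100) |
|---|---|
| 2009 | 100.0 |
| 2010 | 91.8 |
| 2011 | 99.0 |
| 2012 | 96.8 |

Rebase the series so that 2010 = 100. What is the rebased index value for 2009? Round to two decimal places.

108.93

Rebased(2009) = 100.0 / 91.8 × 100 = 108.9325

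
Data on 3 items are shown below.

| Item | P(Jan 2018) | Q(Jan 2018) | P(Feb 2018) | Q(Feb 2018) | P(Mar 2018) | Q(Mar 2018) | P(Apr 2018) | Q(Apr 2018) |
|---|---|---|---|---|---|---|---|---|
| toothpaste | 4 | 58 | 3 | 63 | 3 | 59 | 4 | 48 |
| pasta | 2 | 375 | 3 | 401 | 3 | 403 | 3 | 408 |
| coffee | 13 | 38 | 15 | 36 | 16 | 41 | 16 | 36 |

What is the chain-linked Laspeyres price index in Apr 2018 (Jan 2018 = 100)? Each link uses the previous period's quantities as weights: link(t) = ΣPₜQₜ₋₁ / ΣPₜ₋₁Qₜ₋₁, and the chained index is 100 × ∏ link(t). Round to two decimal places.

132.71

Link Jan 2018→Feb 2018:
ΣP(Feb 2018)Q(Jan 2018) = 3×58 + 3×375 + 15×38 = 174 + 1125 + 570 = 1869
ΣP(Jan 2018)Q(Jan 2018) = 4×58 + 2×375 + 13×38 = 232 + 750 + 494 = 1476
link = 1869/1476 = 1.266260
Link Feb 2018→Mar 2018:
ΣP(Mar 2018)Q(Feb 2018) = 3×63 + 3×401 + 16×36 = 189 + 1203 + 576 = 1968
ΣP(Feb 2018)Q(Feb 2018) = 3×63 + 3×401 + 15×36 = 189 + 1203 + 540 = 1932
link = 1968/1932 = 1.018634
Link Mar 2018→Apr 2018:
ΣP(Apr 2018)Q(Mar 2018) = 4×59 + 3×403 + 16×41 = 236 + 1209 + 656 = 2101
ΣP(Mar 2018)Q(Mar 2018) = 3×59 + 3×403 + 16×41 = 177 + 1209 + 656 = 2042
link = 2101/2042 = 1.028893
Chained index = 100 × 1.266260 × 1.018634 × 1.028893 = 132.7123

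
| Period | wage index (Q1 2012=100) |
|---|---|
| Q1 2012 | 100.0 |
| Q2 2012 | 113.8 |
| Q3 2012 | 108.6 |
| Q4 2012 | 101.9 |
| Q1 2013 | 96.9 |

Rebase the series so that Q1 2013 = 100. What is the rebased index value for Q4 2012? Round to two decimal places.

Rebased(Q4 2012) = 101.9 / 96.9 × 100 = 105.1600

105.16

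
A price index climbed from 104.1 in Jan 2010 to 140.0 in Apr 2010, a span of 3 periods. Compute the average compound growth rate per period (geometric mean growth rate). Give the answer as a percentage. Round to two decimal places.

10.38%

Growth factor = (140.0/104.1)^(1/3) = (1.344861)^(1/3) = 1.103805
Growth rate = 1.103805 − 1 = 0.103805 = 10.3805%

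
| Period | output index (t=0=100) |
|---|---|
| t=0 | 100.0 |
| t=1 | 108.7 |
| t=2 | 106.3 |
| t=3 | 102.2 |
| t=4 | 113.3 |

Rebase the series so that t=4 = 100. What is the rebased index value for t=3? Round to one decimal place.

Rebased(t=3) = 102.2 / 113.3 × 100 = 90.2030

90.2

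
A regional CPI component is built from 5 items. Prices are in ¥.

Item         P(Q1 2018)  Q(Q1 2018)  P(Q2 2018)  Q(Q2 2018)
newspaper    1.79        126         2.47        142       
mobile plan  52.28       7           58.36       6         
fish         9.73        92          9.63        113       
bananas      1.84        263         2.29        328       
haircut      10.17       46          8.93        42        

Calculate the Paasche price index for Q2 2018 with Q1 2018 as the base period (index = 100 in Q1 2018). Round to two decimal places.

108.05

Paasche price index uses current-period quantities as weights.
ΣP(Q2 2018)·Q(Q2 2018) = 2.47×142 + 58.36×6 + 9.63×113 + 2.29×328 + 8.93×42 = 350.74 + 350.16 + 1088.19 + 751.12 + 375.06 = 2915.27
ΣP(Q1 2018)·Q(Q2 2018) = 1.79×142 + 52.28×6 + 9.73×113 + 1.84×328 + 10.17×42 = 254.18 + 313.68 + 1099.49 + 603.52 + 427.14 = 2698.01
Index = 2915.27 / 2698.01 × 100 = 108.0526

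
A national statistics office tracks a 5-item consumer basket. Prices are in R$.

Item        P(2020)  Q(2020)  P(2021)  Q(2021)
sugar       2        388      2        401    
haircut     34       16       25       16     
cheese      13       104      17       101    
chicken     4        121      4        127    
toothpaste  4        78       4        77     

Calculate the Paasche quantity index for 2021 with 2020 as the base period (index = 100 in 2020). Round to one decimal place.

Paasche quantity index uses current-period prices as weights.
ΣP(2021)·Q(2021) = 2×401 + 25×16 + 17×101 + 4×127 + 4×77 = 802 + 400 + 1717 + 508 + 308 = 3735
ΣP(2021)·Q(2020) = 2×388 + 25×16 + 17×104 + 4×121 + 4×78 = 776 + 400 + 1768 + 484 + 312 = 3740
Index = 3735 / 3740 × 100 = 99.8663

99.9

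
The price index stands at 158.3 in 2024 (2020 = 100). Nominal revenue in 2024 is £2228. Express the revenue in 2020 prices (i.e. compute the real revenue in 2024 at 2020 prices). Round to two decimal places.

1407.45

Real = Nominal ÷ (Index/100) = 2228 ÷ (158.3/100)
     = 2228 ÷ 1.583 = 1407.4542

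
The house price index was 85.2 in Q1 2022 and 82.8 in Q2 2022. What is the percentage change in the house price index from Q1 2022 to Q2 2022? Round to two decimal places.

Change = (82.8 − 85.2) / 85.2 × 100
       = -2.4 / 85.2 × 100 = -2.8169%

-2.82%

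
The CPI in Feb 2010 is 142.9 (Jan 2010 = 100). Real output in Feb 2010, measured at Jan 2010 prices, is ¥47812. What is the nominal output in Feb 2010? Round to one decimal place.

68323.3

Nominal = Real × (Index/100) = 47812 × (142.9/100)
        = 47812 × 1.429 = 68323.3480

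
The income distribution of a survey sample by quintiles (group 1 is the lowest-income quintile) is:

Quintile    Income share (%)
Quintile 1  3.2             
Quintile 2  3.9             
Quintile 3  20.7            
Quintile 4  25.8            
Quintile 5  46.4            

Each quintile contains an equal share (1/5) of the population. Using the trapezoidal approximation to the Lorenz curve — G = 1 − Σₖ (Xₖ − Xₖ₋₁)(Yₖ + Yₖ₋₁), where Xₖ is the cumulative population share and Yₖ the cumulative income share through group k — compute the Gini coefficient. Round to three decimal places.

0.433

Cumulative income shares Yₖ: 0.0320, 0.0710, 0.2780, 0.5360, 1.0000
Σ (Xₖ−Xₖ₋₁)(Yₖ+Yₖ₋₁) = (1/5)(0.0320+0.0000) + (1/5)(0.0710+0.0320) + (1/5)(0.2780+0.0710) + (1/5)(0.5360+0.2780) + (1/5)(1.0000+0.5360)
  = 0.0064 + 0.0206 + 0.0698 + 0.1628 + 0.3072 = 0.5668
G = 1 − 0.5668 = 0.4332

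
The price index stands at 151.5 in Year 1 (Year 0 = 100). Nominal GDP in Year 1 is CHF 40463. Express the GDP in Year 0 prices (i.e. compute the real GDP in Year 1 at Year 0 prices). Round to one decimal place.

26708.3

Real = Nominal ÷ (Index/100) = 40463 ÷ (151.5/100)
     = 40463 ÷ 1.515 = 26708.2508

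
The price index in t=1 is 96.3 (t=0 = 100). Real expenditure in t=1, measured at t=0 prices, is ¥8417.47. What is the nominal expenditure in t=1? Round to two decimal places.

8106.02

Nominal = Real × (Index/100) = 8417.47 × (96.3/100)
        = 8417.47 × 0.963 = 8106.0236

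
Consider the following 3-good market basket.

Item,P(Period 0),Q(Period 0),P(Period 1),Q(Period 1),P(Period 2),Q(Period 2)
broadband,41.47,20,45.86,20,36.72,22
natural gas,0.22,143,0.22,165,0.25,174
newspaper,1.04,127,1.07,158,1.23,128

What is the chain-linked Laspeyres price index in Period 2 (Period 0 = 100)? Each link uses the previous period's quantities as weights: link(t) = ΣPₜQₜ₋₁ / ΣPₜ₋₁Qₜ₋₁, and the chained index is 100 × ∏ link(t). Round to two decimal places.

Link Period 0→Period 1:
ΣP(Period 1)Q(Period 0) = 45.86×20 + 0.22×143 + 1.07×127 = 917.2 + 31.46 + 135.89 = 1084.55
ΣP(Period 0)Q(Period 0) = 41.47×20 + 0.22×143 + 1.04×127 = 829.4 + 31.46 + 132.08 = 992.94
link = 1084.55/992.94 = 1.092261
Link Period 1→Period 2:
ΣP(Period 2)Q(Period 1) = 36.72×20 + 0.25×165 + 1.23×158 = 734.4 + 41.25 + 194.34 = 969.99
ΣP(Period 1)Q(Period 1) = 45.86×20 + 0.22×165 + 1.07×158 = 917.2 + 36.3 + 169.06 = 1122.56
link = 969.99/1122.56 = 0.864087
Chained index = 100 × 1.092261 × 0.864087 = 94.3809

94.38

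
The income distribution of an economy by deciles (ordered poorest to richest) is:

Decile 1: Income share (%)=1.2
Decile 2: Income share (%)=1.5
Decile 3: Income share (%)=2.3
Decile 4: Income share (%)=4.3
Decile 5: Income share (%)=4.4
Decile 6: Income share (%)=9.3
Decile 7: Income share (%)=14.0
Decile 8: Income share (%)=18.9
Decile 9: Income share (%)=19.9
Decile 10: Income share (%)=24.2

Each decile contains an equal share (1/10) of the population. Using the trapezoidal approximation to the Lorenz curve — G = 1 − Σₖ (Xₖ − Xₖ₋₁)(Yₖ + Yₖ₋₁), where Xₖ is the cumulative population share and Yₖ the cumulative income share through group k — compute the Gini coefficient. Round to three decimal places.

Cumulative income shares Yₖ: 0.0120, 0.0270, 0.0500, 0.0930, 0.1370, 0.2300, 0.3700, 0.5590, 0.7580, 1.0000
Σ (Xₖ−Xₖ₋₁)(Yₖ+Yₖ₋₁) = (1/10)(0.0120+0.0000) + (1/10)(0.0270+0.0120) + (1/10)(0.0500+0.0270) + (1/10)(0.0930+0.0500) + (1/10)(0.1370+0.0930) + (1/10)(0.2300+0.1370) + (1/10)(0.3700+0.2300) + (1/10)(0.5590+0.3700) + (1/10)(0.7580+0.5590) + (1/10)(1.0000+0.7580)
  = 0.0012 + 0.0039 + 0.0077 + 0.0143 + 0.0230 + 0.0367 + 0.0600 + 0.0929 + 0.1317 + 0.1758 = 0.5472
G = 1 − 0.5472 = 0.4528

0.453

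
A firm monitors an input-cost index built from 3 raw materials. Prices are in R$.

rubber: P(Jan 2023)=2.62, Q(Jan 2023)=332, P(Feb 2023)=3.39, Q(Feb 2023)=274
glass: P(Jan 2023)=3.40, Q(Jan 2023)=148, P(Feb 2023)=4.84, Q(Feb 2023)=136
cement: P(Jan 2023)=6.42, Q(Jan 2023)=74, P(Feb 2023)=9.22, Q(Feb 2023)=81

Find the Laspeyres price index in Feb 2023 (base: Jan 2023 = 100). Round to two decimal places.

136.58

Laspeyres price index uses base-period quantities as weights.
ΣP(Feb 2023)·Q(Jan 2023) = 3.39×332 + 4.84×148 + 9.22×74 = 1125.48 + 716.32 + 682.28 = 2524.08
ΣP(Jan 2023)·Q(Jan 2023) = 2.62×332 + 3.40×148 + 6.42×74 = 869.84 + 503.2 + 475.08 = 1848.12
Index = 2524.08 / 1848.12 × 100 = 136.5755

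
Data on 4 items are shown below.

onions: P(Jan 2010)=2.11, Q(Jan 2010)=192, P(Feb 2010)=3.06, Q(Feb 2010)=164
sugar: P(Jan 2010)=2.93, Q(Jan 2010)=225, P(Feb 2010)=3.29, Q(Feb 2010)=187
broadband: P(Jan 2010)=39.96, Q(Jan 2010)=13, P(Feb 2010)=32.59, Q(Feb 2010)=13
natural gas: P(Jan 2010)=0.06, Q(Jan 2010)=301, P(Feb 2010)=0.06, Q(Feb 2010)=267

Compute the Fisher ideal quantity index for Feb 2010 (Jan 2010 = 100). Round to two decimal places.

88.60

Laspeyres component (base-period weights):
ΣP(Jan 2010)Q(Feb 2010) = 2.11×164 + 2.93×187 + 39.96×13 + 0.06×267 = 346.04 + 547.91 + 519.48 + 16.02 = 1429.45
ΣP(Jan 2010)Q(Jan 2010) = 2.11×192 + 2.93×225 + 39.96×13 + 0.06×301 = 405.12 + 659.25 + 519.48 + 18.06 = 1601.91
L = 1429.45 / 1601.91 × 100 = 89.2341
Paasche component (current-period weights):
ΣP(Feb 2010)Q(Feb 2010) = 3.06×164 + 3.29×187 + 32.59×13 + 0.06×267 = 501.84 + 615.23 + 423.67 + 16.02 = 1556.76
ΣP(Feb 2010)Q(Jan 2010) = 3.06×192 + 3.29×225 + 32.59×13 + 0.06×301 = 587.52 + 740.25 + 423.67 + 18.06 = 1769.5
P = 1556.76 / 1769.5 × 100 = 87.9774
Fisher = √(L × P) = √(89.2341 × 87.9774) = 88.6035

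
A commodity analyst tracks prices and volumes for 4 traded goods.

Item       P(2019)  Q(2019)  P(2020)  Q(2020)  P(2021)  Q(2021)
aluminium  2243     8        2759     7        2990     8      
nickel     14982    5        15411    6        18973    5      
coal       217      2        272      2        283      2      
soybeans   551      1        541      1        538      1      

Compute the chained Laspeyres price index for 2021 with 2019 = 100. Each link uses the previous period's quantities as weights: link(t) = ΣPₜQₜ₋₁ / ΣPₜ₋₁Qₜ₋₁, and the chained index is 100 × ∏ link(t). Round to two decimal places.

Link 2019→2020:
ΣP(2020)Q(2019) = 2759×8 + 15411×5 + 272×2 + 541×1 = 22072 + 77055 + 544 + 541 = 100212
ΣP(2019)Q(2019) = 2243×8 + 14982×5 + 217×2 + 551×1 = 17944 + 74910 + 434 + 551 = 93839
link = 100212/93839 = 1.067914
Link 2020→2021:
ΣP(2021)Q(2020) = 2990×7 + 18973×6 + 283×2 + 538×1 = 20930 + 113838 + 566 + 538 = 135872
ΣP(2020)Q(2020) = 2759×7 + 15411×6 + 272×2 + 541×1 = 19313 + 92466 + 544 + 541 = 112864
link = 135872/112864 = 1.203856
Chained index = 100 × 1.067914 × 1.203856 = 128.5615

128.56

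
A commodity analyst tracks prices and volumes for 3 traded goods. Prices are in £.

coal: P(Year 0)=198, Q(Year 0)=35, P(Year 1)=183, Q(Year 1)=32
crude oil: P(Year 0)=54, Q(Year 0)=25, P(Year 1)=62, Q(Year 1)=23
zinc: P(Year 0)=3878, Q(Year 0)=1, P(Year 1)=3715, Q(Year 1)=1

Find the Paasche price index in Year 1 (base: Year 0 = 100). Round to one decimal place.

96.0

Paasche price index uses current-period quantities as weights.
ΣP(Year 1)·Q(Year 1) = 183×32 + 62×23 + 3715×1 = 5856 + 1426 + 3715 = 10997
ΣP(Year 0)·Q(Year 1) = 198×32 + 54×23 + 3878×1 = 6336 + 1242 + 3878 = 11456
Index = 10997 / 11456 × 100 = 95.9934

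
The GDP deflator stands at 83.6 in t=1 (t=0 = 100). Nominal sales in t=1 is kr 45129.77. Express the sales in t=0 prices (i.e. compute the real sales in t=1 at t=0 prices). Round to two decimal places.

Real = Nominal ÷ (Index/100) = 45129.77 ÷ (83.6/100)
     = 45129.77 ÷ 0.836 = 53982.9785

53982.98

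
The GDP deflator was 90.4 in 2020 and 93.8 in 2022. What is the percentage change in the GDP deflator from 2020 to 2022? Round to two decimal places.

Change = (93.8 − 90.4) / 90.4 × 100
       = 3.4 / 90.4 × 100 = 3.7611%

3.76%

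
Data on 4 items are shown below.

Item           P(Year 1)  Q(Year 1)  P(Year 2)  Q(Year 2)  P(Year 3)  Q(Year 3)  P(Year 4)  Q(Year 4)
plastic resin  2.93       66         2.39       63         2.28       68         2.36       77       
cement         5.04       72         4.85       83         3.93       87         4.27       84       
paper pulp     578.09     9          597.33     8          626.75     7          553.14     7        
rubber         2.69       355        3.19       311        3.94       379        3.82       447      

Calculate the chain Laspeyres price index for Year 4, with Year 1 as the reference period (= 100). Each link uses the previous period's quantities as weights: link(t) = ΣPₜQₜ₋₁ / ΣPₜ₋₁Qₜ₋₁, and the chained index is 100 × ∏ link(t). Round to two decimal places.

Link Year 1→Year 2:
ΣP(Year 2)Q(Year 1) = 2.39×66 + 4.85×72 + 597.33×9 + 3.19×355 = 157.74 + 349.2 + 5375.97 + 1132.45 = 7015.36
ΣP(Year 1)Q(Year 1) = 2.93×66 + 5.04×72 + 578.09×9 + 2.69×355 = 193.38 + 362.88 + 5202.81 + 954.95 = 6714.02
link = 7015.36/6714.02 = 1.044882
Link Year 2→Year 3:
ΣP(Year 3)Q(Year 2) = 2.28×63 + 3.93×83 + 626.75×8 + 3.94×311 = 143.64 + 326.19 + 5014 + 1225.34 = 6709.17
ΣP(Year 2)Q(Year 2) = 2.39×63 + 4.85×83 + 597.33×8 + 3.19×311 = 150.57 + 402.55 + 4778.64 + 992.09 = 6323.85
link = 6709.17/6323.85 = 1.060931
Link Year 3→Year 4:
ΣP(Year 4)Q(Year 3) = 2.36×68 + 4.27×87 + 553.14×7 + 3.82×379 = 160.48 + 371.49 + 3871.98 + 1447.78 = 5851.73
ΣP(Year 3)Q(Year 3) = 2.28×68 + 3.93×87 + 626.75×7 + 3.94×379 = 155.04 + 341.91 + 4387.25 + 1493.26 = 6377.46
link = 5851.73/6377.46 = 0.917564
Chained index = 100 × 1.044882 × 1.060931 × 0.917564 = 101.7164

101.72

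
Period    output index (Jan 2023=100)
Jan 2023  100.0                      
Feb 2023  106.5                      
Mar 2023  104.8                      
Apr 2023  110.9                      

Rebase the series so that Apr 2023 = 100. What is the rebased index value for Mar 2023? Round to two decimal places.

94.50

Rebased(Mar 2023) = 104.8 / 110.9 × 100 = 94.4995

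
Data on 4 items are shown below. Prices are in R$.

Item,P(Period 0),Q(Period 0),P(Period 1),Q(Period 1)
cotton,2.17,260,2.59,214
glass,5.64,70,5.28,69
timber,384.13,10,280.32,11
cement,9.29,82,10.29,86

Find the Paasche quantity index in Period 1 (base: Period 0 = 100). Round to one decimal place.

Paasche quantity index uses current-period prices as weights.
ΣP(Period 1)·Q(Period 1) = 2.59×214 + 5.28×69 + 280.32×11 + 10.29×86 = 554.26 + 364.32 + 3083.52 + 884.94 = 4887.04
ΣP(Period 1)·Q(Period 0) = 2.59×260 + 5.28×70 + 280.32×10 + 10.29×82 = 673.4 + 369.6 + 2803.2 + 843.78 = 4689.98
Index = 4887.04 / 4689.98 × 100 = 104.2017

104.2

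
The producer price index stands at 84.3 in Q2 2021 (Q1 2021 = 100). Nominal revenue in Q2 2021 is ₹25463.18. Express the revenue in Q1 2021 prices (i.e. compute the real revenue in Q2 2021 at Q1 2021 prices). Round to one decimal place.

30205.4

Real = Nominal ÷ (Index/100) = 25463.18 ÷ (84.3/100)
     = 25463.18 ÷ 0.843 = 30205.4330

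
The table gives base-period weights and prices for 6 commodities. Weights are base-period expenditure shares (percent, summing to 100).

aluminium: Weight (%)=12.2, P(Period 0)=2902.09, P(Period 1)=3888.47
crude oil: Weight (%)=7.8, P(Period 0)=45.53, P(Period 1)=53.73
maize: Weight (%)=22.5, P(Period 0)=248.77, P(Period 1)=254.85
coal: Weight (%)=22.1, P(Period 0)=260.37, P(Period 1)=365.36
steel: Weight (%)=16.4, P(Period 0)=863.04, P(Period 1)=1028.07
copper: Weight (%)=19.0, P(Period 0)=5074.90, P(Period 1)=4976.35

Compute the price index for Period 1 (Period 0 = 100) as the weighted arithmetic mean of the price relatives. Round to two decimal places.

aluminium: 12.2 × (3888.47/2902.09) = 12.2 × 1.339886 = 16.3466
crude oil: 7.8 × (53.73/45.53) = 7.8 × 1.180101 = 9.2048
maize: 22.5 × (254.85/248.77) = 22.5 × 1.024440 = 23.0499
coal: 22.1 × (365.36/260.37) = 22.1 × 1.403234 = 31.0115
steel: 16.4 × (1028.07/863.04) = 16.4 × 1.191219 = 19.5360
copper: 19.0 × (4976.35/5074.90) = 19.0 × 0.980581 = 18.6310
Index = Σ wᵢ·(p₁ᵢ/p₀ᵢ) = 16.3466 + 9.2048 + 23.0499 + 31.0115 + 19.5360 + 18.6310 = 117.7798

117.78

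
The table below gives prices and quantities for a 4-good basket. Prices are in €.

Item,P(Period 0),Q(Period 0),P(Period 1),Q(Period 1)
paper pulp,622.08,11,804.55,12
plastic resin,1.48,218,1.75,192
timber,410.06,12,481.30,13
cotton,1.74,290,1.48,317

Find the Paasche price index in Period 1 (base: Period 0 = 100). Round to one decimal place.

Paasche price index uses current-period quantities as weights.
ΣP(Period 1)·Q(Period 1) = 804.55×12 + 1.75×192 + 481.30×13 + 1.48×317 = 9654.6 + 336 + 6256.9 + 469.16 = 16716.66
ΣP(Period 0)·Q(Period 1) = 622.08×12 + 1.48×192 + 410.06×13 + 1.74×317 = 7464.96 + 284.16 + 5330.78 + 551.58 = 13631.48
Index = 16716.66 / 13631.48 × 100 = 122.6328

122.6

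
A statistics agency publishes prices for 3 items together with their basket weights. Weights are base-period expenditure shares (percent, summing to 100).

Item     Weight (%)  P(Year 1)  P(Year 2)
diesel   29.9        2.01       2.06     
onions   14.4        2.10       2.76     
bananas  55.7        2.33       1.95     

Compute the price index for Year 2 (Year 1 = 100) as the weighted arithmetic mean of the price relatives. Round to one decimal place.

96.2

diesel: 29.9 × (2.06/2.01) = 29.9 × 1.024876 = 30.6438
onions: 14.4 × (2.76/2.10) = 14.4 × 1.314286 = 18.9257
bananas: 55.7 × (1.95/2.33) = 55.7 × 0.836910 = 46.6159
Index = Σ wᵢ·(p₁ᵢ/p₀ᵢ) = 30.6438 + 18.9257 + 46.6159 = 96.1854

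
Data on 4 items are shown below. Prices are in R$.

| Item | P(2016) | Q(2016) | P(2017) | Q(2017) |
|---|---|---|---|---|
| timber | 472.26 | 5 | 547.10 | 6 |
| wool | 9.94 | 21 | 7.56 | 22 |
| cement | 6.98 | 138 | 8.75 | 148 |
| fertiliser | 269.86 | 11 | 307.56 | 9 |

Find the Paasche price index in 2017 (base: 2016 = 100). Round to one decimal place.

115.3

Paasche price index uses current-period quantities as weights.
ΣP(2017)·Q(2017) = 547.10×6 + 7.56×22 + 8.75×148 + 307.56×9 = 3282.6 + 166.32 + 1295 + 2768.04 = 7511.96
ΣP(2016)·Q(2017) = 472.26×6 + 9.94×22 + 6.98×148 + 269.86×9 = 2833.56 + 218.68 + 1033.04 + 2428.74 = 6514.02
Index = 7511.96 / 6514.02 × 100 = 115.3199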